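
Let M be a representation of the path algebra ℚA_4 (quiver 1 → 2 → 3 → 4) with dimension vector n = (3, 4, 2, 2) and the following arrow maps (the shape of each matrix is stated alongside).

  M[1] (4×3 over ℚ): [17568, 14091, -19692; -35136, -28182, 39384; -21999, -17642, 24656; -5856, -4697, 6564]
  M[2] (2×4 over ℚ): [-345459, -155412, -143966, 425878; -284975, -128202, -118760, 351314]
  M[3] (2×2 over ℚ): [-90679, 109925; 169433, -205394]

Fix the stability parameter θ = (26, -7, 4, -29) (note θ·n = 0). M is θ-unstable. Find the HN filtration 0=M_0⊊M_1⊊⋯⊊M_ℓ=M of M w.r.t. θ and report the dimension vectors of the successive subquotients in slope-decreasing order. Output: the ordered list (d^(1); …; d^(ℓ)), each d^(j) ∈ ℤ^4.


Interval decomposition of M: I[1,1], I[1,4]^2, I[2,2]^2.
HN type (ℓ=3): μ^(1)=26; μ^(2)=-3/2; μ^(3)=-7

((1, 0, 0, 0); (2, 2, 2, 2); (0, 2, 0, 0))


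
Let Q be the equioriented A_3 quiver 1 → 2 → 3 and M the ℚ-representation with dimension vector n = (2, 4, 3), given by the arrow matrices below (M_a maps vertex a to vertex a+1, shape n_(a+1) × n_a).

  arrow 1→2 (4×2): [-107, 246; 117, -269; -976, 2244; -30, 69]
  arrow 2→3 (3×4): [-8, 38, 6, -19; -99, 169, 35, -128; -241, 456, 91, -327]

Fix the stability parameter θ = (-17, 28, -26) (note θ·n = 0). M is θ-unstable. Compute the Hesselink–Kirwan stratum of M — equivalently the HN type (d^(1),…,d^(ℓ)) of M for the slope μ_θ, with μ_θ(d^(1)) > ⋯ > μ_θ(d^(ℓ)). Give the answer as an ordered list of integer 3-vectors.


Barcode: M ≅ I[1,3]^2, I[2,2], I[2,3]. HN layers by μ_θ (3 steps, strictly decreasing):
  μ^(1)=28; μ^(2)=1; μ^(3)=-17

((0, 1, 0); (0, 3, 3); (2, 0, 0))


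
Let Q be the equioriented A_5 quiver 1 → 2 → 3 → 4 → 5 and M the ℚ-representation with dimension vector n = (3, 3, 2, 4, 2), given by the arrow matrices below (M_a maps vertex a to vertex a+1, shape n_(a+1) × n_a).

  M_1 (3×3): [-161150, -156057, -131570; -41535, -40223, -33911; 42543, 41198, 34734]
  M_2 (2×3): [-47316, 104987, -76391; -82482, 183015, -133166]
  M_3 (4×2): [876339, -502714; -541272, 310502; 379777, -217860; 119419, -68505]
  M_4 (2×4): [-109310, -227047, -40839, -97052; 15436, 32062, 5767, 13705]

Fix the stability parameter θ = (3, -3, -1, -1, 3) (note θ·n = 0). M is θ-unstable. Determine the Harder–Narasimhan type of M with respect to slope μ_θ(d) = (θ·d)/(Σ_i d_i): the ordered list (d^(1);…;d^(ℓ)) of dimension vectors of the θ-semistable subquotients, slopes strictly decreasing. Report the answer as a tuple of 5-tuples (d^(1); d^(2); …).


Interval decomposition of M: I[1,2], I[1,5]^2, I[4,4]^2.
HN type (ℓ=4): μ^(1)=3; μ^(2)=0; μ^(3)=-1/2; μ^(4)=-1

((0, 0, 0, 0, 2); (1, 1, 0, 0, 0); (2, 2, 2, 2, 0); (0, 0, 0, 2, 0))


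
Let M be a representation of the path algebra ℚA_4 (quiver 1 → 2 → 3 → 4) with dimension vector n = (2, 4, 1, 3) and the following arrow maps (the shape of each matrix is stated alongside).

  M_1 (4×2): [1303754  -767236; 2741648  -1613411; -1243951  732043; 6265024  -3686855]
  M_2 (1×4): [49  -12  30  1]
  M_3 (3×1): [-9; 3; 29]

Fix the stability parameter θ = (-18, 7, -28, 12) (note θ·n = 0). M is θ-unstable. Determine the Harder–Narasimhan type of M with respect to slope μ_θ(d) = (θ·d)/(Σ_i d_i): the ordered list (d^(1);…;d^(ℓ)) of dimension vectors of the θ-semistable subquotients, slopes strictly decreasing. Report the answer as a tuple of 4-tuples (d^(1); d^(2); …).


Barcode: M ≅ I[1,2], I[1,4], I[2,2]^2, I[4,4]^2. HN layers by μ_θ (4 steps, strictly decreasing):
  μ^(1)=12; μ^(2)=7; μ^(3)=-21/2; μ^(4)=-18

((0, 0, 0, 3); (0, 3, 0, 0); (0, 1, 1, 0); (2, 0, 0, 0))


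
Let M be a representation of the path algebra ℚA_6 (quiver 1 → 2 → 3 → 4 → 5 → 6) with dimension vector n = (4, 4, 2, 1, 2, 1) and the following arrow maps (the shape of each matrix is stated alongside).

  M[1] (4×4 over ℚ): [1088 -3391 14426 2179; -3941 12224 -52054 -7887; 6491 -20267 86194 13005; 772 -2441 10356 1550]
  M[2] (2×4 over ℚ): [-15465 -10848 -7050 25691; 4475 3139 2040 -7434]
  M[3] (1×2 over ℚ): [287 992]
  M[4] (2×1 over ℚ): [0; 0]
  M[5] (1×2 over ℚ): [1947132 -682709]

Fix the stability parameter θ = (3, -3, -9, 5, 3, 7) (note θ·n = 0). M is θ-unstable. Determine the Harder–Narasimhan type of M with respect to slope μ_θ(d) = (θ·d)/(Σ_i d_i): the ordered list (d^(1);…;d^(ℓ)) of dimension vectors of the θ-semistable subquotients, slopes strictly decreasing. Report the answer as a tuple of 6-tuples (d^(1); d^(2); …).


Via rank(M_{q-1}∘⋯∘M_p): M ≅ I[1,1], I[1,2], I[1,3], I[1,4], I[2,2], I[5,5], I[5,6].
μ_θ-semistable layers: μ^(1)=7; μ^(2)=5; μ^(3)=3; μ^(4)=0; μ^(5)=-3

((0, 0, 0, 0, 0, 1); (0, 0, 0, 1, 0, 0); (1, 0, 0, 0, 2, 0); (1, 1, 0, 0, 0, 0); (2, 3, 2, 0, 0, 0))


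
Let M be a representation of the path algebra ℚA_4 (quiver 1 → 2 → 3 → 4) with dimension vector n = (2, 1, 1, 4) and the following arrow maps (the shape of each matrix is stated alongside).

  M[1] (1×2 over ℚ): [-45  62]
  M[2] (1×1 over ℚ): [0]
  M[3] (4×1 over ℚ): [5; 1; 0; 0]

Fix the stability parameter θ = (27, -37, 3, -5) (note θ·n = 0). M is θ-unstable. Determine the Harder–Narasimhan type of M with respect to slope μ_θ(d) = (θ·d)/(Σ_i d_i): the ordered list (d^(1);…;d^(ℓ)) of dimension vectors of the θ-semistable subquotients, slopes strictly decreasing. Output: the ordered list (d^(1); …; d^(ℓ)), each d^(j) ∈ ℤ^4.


Barcode: M ≅ I[1,1], I[1,2], I[3,4], I[4,4]^3. HN layers by μ_θ (3 steps, strictly decreasing):
  μ^(1)=27; μ^(2)=-1; μ^(3)=-5

((1, 0, 0, 0); (0, 0, 1, 1); (1, 1, 0, 3))


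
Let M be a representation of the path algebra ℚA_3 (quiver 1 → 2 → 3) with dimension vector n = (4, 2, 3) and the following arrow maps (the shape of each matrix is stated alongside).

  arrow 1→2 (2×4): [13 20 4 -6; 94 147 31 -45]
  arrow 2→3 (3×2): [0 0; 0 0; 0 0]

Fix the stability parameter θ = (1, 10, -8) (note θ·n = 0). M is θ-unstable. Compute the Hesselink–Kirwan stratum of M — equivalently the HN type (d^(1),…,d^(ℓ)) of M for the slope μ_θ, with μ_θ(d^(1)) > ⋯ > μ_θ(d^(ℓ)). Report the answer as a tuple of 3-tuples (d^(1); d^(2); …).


Barcode: M ≅ I[1,1]^2, I[1,2]^2, I[3,3]^3. HN layers by μ_θ (3 steps, strictly decreasing):
  μ^(1)=10; μ^(2)=1; μ^(3)=-8

((0, 2, 0); (4, 0, 0); (0, 0, 3))


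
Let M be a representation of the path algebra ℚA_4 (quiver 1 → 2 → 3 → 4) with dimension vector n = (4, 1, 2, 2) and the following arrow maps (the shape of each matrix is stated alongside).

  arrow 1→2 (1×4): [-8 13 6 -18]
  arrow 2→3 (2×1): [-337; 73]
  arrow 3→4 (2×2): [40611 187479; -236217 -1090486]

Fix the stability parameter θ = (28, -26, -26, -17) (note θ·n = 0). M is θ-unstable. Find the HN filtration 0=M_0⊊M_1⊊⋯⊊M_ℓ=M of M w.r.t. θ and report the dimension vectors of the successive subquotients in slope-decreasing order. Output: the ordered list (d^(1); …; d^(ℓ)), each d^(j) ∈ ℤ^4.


Via rank(M_{q-1}∘⋯∘M_p): M ≅ I[1,1]^3, I[1,4], I[3,4].
μ_θ-semistable layers: μ^(1)=28; μ^(2)=-41/4; μ^(3)=-17; μ^(4)=-26

((3, 0, 0, 0); (1, 1, 1, 1); (0, 0, 0, 1); (0, 0, 1, 0))


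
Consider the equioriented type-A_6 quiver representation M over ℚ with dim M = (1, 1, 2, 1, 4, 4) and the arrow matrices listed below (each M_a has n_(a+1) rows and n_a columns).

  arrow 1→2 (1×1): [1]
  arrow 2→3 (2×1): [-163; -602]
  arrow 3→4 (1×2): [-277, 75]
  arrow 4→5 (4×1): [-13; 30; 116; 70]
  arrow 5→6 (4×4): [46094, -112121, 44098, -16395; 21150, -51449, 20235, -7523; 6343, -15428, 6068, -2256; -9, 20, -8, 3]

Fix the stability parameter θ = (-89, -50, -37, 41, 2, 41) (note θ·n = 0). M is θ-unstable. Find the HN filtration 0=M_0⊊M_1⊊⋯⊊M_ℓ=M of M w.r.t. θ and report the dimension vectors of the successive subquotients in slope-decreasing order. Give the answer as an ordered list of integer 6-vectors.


Via rank(M_{q-1}∘⋯∘M_p): M ≅ I[1,6], I[3,3], I[5,6]^3.
μ_θ-semistable layers: μ^(1)=41; μ^(2)=43/2; μ^(3)=2; μ^(4)=-37; μ^(5)=-50; μ^(6)=-89

((0, 0, 0, 0, 0, 4); (0, 0, 0, 1, 1, 0); (0, 0, 0, 0, 3, 0); (0, 0, 2, 0, 0, 0); (0, 1, 0, 0, 0, 0); (1, 0, 0, 0, 0, 0))


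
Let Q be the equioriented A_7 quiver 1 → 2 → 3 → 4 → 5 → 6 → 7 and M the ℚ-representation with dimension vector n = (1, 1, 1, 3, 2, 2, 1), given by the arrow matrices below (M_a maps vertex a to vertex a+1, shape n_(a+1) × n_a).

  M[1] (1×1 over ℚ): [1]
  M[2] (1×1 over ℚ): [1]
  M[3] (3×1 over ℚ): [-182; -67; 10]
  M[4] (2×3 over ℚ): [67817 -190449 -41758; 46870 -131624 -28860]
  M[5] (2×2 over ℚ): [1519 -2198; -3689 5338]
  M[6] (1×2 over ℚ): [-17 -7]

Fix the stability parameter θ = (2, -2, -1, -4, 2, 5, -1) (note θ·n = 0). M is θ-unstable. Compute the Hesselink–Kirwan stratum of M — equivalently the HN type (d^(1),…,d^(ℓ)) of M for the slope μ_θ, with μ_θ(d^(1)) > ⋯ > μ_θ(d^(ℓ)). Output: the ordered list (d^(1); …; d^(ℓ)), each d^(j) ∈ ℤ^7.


Via rank(M_{q-1}∘⋯∘M_p): M ≅ I[1,6], I[4,4], I[4,5], I[6,7].
μ_θ-semistable layers: μ^(1)=5; μ^(2)=2; μ^(3)=-5/4; μ^(4)=-4

((0, 0, 0, 0, 0, 1, 0); (0, 0, 0, 0, 2, 1, 1); (1, 1, 1, 1, 0, 0, 0); (0, 0, 0, 2, 0, 0, 0))


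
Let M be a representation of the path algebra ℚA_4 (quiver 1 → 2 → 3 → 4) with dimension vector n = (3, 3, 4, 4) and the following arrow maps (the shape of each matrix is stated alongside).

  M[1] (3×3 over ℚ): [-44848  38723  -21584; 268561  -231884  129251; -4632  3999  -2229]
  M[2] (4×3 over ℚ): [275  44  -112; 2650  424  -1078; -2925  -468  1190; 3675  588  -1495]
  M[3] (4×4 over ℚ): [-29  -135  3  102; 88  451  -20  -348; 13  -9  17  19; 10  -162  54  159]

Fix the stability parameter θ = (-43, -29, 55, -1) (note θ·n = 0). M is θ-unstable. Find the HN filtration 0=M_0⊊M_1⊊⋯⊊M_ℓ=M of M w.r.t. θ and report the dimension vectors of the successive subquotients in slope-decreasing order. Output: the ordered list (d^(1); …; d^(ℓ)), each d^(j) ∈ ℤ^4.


Interval decomposition of M: I[1,2], I[1,3], I[1,4], I[3,4]^2, I[4,4].
HN type (ℓ=5): μ^(1)=55; μ^(2)=27; μ^(3)=-1; μ^(4)=-29; μ^(5)=-43

((0, 0, 1, 0); (0, 0, 3, 3); (0, 0, 0, 1); (0, 3, 0, 0); (3, 0, 0, 0))


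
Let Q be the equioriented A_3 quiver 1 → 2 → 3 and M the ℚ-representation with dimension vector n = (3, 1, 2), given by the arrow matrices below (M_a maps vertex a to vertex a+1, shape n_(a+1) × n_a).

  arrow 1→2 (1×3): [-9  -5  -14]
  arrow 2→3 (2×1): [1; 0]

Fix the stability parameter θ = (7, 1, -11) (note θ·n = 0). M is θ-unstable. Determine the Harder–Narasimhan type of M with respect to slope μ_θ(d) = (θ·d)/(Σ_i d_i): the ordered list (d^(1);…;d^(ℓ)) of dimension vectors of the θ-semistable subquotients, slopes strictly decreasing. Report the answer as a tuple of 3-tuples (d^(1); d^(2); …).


Barcode: M ≅ I[1,1]^2, I[1,3], I[3,3]. HN layers by μ_θ (3 steps, strictly decreasing):
  μ^(1)=7; μ^(2)=-1; μ^(3)=-11

((2, 0, 0); (1, 1, 1); (0, 0, 1))


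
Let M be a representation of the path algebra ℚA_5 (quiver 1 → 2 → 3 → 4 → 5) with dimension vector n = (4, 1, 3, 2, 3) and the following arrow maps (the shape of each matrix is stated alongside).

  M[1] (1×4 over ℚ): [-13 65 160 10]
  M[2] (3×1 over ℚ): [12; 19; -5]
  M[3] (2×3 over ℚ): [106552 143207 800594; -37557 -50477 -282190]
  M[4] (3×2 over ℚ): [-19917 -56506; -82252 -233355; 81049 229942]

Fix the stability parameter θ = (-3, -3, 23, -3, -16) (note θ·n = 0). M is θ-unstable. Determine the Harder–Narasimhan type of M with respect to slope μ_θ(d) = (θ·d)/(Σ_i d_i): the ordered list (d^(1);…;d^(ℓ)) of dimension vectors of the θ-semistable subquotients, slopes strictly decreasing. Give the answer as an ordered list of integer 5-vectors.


Barcode: M ≅ I[1,1]^3, I[1,5], I[3,3], I[3,5], I[5,5]. HN layers by μ_θ (4 steps, strictly decreasing):
  μ^(1)=23; μ^(2)=4/3; μ^(3)=-3; μ^(4)=-16

((0, 0, 1, 0, 0); (0, 0, 2, 2, 2); (4, 1, 0, 0, 0); (0, 0, 0, 0, 1))


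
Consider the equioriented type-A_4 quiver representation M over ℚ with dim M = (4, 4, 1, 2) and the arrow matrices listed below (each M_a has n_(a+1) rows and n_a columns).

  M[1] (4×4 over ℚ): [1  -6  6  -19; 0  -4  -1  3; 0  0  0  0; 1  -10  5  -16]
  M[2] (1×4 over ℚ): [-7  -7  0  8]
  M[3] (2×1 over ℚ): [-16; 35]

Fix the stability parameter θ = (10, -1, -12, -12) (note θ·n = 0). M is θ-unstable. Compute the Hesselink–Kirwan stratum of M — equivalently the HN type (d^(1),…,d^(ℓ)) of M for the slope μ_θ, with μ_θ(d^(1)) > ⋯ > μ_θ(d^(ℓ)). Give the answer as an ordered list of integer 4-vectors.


Interval decomposition of M: I[1,1]^2, I[1,2], I[1,4], I[2,2]^2, I[4,4].
HN type (ℓ=5): μ^(1)=10; μ^(2)=9/2; μ^(3)=-1; μ^(4)=-15/4; μ^(5)=-12

((2, 0, 0, 0); (1, 1, 0, 0); (0, 2, 0, 0); (1, 1, 1, 1); (0, 0, 0, 1))


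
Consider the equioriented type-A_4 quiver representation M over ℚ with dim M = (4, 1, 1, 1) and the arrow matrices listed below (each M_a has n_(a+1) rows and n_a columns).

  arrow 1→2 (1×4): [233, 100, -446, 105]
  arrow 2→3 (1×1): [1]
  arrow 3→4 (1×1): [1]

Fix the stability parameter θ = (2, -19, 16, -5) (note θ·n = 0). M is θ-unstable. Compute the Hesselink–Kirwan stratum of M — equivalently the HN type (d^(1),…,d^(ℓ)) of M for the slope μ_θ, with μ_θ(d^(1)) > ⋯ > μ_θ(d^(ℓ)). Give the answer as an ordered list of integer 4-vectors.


Via rank(M_{q-1}∘⋯∘M_p): M ≅ I[1,1]^3, I[1,4].
μ_θ-semistable layers: μ^(1)=11/2; μ^(2)=2; μ^(3)=-17/2

((0, 0, 1, 1); (3, 0, 0, 0); (1, 1, 0, 0))


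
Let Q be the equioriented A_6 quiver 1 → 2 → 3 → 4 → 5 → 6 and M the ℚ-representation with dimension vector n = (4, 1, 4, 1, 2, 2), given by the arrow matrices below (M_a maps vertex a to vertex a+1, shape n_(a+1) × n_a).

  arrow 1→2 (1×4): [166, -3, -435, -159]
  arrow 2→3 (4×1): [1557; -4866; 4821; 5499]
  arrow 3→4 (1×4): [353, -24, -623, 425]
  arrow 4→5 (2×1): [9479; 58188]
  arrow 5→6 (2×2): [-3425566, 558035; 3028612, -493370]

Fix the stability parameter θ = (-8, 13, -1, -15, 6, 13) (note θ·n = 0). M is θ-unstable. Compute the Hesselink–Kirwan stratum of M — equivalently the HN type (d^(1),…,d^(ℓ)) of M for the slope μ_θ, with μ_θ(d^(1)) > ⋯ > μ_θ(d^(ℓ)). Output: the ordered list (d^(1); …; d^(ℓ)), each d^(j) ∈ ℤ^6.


Barcode: M ≅ I[1,1]^3, I[1,6], I[3,3]^3, I[5,5], I[6,6]. HN layers by μ_θ (4 steps, strictly decreasing):
  μ^(1)=13; μ^(2)=6; μ^(3)=-1; μ^(4)=-8

((0, 0, 0, 0, 0, 2); (0, 0, 0, 0, 2, 0); (0, 1, 4, 1, 0, 0); (4, 0, 0, 0, 0, 0))


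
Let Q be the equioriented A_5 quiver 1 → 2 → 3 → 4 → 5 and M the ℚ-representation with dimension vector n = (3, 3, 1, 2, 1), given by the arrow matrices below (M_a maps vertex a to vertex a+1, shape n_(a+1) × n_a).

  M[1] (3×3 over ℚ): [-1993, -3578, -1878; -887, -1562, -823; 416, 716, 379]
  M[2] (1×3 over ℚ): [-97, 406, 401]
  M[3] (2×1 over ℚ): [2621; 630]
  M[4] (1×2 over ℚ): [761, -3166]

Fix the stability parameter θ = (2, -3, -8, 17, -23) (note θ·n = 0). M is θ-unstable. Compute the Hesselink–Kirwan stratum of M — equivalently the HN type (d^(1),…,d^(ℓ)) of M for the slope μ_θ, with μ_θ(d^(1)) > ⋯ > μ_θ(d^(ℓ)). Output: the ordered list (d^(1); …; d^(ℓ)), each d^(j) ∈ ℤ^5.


Interval decomposition of M: I[1,1], I[1,2], I[1,5], I[2,2], I[4,4].
HN type (ℓ=4): μ^(1)=17; μ^(2)=2; μ^(3)=-1/2; μ^(4)=-3

((0, 0, 0, 1, 0); (1, 0, 0, 0, 0); (1, 1, 0, 0, 0); (1, 2, 1, 1, 1))


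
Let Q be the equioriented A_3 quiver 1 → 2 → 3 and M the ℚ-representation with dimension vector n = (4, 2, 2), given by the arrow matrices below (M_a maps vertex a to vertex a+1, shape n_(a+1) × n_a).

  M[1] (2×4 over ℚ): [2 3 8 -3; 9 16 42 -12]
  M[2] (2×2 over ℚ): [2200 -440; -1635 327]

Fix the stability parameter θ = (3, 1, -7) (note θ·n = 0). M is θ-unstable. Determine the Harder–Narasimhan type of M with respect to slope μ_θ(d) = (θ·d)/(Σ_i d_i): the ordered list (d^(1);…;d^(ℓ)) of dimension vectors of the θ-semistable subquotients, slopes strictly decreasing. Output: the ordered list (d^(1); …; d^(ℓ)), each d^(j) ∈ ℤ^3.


Interval decomposition of M: I[1,1]^2, I[1,2], I[1,3], I[3,3].
HN type (ℓ=4): μ^(1)=3; μ^(2)=2; μ^(3)=-1; μ^(4)=-7

((2, 0, 0); (1, 1, 0); (1, 1, 1); (0, 0, 1))


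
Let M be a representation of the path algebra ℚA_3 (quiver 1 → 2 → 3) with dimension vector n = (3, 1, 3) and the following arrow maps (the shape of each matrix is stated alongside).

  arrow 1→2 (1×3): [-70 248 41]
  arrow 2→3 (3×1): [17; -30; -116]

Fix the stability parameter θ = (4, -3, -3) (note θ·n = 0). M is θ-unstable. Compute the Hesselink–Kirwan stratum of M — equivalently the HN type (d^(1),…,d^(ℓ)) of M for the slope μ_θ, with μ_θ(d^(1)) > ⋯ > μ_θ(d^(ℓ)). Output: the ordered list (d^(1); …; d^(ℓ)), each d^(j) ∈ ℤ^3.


Barcode: M ≅ I[1,1]^2, I[1,3], I[3,3]^2. HN layers by μ_θ (3 steps, strictly decreasing):
  μ^(1)=4; μ^(2)=-2/3; μ^(3)=-3

((2, 0, 0); (1, 1, 1); (0, 0, 2))


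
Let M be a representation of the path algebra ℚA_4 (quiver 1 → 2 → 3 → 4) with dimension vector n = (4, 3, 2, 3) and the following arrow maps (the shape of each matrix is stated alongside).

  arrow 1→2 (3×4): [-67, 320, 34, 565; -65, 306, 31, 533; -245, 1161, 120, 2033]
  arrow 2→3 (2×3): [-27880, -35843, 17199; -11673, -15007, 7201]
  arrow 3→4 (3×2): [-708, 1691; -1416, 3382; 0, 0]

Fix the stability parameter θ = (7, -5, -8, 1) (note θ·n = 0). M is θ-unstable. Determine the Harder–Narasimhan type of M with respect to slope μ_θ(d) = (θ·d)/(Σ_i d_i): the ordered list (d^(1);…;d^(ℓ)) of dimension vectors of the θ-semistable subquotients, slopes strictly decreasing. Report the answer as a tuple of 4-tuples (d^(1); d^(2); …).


Interval decomposition of M: I[1,1], I[1,2], I[1,3], I[1,4], I[4,4]^2.
HN type (ℓ=3): μ^(1)=7; μ^(2)=1; μ^(3)=-2

((1, 0, 0, 0); (1, 1, 0, 3); (2, 2, 2, 0))


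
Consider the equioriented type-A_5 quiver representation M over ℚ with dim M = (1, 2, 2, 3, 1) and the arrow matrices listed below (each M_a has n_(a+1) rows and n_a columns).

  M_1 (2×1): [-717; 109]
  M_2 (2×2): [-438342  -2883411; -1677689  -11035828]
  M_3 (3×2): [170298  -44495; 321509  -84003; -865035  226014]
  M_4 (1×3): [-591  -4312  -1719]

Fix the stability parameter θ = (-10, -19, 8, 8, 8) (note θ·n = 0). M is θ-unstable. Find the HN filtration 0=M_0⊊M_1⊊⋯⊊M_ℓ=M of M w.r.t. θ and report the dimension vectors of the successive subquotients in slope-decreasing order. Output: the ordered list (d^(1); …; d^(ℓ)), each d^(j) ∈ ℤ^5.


Barcode: M ≅ I[1,4], I[2,5], I[4,4]. HN layers by μ_θ (3 steps, strictly decreasing):
  μ^(1)=8; μ^(2)=-29/2; μ^(3)=-19

((0, 0, 2, 3, 1); (1, 1, 0, 0, 0); (0, 1, 0, 0, 0))


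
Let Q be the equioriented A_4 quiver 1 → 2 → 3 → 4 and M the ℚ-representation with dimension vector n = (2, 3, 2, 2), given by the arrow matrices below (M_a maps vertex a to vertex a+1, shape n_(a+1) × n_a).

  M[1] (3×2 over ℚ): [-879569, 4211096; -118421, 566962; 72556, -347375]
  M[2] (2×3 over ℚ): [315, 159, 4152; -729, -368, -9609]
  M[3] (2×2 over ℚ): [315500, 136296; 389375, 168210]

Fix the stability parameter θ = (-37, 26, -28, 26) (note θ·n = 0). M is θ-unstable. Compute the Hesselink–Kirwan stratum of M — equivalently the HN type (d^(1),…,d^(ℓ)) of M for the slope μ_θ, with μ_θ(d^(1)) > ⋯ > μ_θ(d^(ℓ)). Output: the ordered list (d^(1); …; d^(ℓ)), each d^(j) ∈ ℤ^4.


Interval decomposition of M: I[1,2], I[1,3], I[2,4], I[4,4].
HN type (ℓ=3): μ^(1)=26; μ^(2)=-1; μ^(3)=-37

((0, 1, 0, 2); (0, 2, 2, 0); (2, 0, 0, 0))


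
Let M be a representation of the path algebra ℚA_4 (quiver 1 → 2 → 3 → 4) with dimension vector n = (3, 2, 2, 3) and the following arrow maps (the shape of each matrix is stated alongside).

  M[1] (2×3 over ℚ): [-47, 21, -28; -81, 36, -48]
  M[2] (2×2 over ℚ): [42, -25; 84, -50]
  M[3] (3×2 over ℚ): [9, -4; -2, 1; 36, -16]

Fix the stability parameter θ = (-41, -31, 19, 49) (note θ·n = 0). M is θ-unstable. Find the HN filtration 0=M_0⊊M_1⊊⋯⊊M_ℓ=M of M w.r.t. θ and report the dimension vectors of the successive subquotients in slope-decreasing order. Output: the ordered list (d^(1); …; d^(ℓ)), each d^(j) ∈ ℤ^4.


Via rank(M_{q-1}∘⋯∘M_p): M ≅ I[1,1], I[1,2], I[1,4], I[3,4], I[4,4].
μ_θ-semistable layers: μ^(1)=49; μ^(2)=19; μ^(3)=-31; μ^(4)=-41

((0, 0, 0, 3); (0, 0, 2, 0); (0, 2, 0, 0); (3, 0, 0, 0))


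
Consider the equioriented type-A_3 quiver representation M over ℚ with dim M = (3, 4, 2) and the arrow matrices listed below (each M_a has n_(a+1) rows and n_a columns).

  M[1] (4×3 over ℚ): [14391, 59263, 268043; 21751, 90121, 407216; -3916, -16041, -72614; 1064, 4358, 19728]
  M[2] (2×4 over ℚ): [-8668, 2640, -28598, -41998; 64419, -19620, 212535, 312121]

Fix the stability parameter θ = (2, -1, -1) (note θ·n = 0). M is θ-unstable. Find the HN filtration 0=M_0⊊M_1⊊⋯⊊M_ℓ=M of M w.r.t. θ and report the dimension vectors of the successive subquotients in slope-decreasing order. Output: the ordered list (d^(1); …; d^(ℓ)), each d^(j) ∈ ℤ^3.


Barcode: M ≅ I[1,2], I[1,3]^2, I[2,2]. HN layers by μ_θ (3 steps, strictly decreasing):
  μ^(1)=1/2; μ^(2)=0; μ^(3)=-1

((1, 1, 0); (2, 2, 2); (0, 1, 0))


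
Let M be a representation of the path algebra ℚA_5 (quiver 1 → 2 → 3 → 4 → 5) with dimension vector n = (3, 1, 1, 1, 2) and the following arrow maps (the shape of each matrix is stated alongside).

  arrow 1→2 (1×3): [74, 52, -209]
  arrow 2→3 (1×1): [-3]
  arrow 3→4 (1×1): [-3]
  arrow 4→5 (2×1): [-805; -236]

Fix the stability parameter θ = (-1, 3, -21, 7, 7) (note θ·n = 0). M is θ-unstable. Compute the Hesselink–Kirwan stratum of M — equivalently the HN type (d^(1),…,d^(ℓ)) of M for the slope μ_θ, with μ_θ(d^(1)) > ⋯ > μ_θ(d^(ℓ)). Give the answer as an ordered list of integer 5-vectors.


Barcode: M ≅ I[1,1]^2, I[1,5], I[5,5]. HN layers by μ_θ (3 steps, strictly decreasing):
  μ^(1)=7; μ^(2)=-1; μ^(3)=-19/3

((0, 0, 0, 1, 2); (2, 0, 0, 0, 0); (1, 1, 1, 0, 0))


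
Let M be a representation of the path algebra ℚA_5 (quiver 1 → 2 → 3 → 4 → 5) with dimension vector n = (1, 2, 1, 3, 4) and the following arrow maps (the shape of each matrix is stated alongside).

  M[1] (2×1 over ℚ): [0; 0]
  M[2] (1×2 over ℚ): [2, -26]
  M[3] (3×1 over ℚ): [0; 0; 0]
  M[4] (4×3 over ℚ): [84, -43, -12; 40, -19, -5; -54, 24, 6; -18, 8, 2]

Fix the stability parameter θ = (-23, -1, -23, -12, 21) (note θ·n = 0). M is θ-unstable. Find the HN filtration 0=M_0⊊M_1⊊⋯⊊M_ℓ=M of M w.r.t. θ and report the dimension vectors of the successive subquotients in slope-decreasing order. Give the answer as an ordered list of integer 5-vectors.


Interval decomposition of M: I[1,1], I[2,2], I[2,3], I[4,5]^3, I[5,5].
HN type (ℓ=4): μ^(1)=21; μ^(2)=-1; μ^(3)=-12; μ^(4)=-23

((0, 0, 0, 0, 4); (0, 1, 0, 0, 0); (0, 1, 1, 3, 0); (1, 0, 0, 0, 0))


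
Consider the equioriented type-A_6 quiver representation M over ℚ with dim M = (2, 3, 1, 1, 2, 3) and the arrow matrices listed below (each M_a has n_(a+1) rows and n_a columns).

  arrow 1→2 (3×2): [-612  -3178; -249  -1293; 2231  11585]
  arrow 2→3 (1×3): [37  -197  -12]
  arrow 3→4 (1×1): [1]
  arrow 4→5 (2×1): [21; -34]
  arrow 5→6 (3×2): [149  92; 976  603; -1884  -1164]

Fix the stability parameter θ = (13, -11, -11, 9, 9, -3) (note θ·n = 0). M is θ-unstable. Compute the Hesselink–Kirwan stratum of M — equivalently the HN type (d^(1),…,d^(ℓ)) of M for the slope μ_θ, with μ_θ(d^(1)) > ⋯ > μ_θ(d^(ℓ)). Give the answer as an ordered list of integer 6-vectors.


Interval decomposition of M: I[1,2], I[1,6], I[2,2], I[5,6], I[6,6].
HN type (ℓ=5): μ^(1)=5; μ^(2)=3; μ^(3)=1; μ^(4)=-3; μ^(5)=-11

((0, 0, 0, 1, 1, 1); (0, 0, 0, 0, 1, 1); (1, 1, 0, 0, 0, 0); (1, 1, 1, 0, 0, 1); (0, 1, 0, 0, 0, 0))


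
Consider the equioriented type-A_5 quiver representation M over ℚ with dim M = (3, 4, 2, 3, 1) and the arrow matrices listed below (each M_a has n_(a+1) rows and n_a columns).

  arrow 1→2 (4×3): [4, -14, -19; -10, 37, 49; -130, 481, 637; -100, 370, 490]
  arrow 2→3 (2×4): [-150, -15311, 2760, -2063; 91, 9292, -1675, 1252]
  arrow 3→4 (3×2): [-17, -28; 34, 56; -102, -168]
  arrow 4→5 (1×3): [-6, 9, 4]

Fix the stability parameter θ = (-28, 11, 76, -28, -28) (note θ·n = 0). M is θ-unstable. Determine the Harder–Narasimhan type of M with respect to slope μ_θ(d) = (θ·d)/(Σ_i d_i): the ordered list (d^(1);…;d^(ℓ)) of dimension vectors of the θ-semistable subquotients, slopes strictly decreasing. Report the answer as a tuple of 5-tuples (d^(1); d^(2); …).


Barcode: M ≅ I[1,1], I[1,3], I[1,4], I[2,2]^2, I[4,4], I[4,5]. HN layers by μ_θ (4 steps, strictly decreasing):
  μ^(1)=76; μ^(2)=24; μ^(3)=11; μ^(4)=-28

((0, 0, 1, 0, 0); (0, 0, 1, 1, 0); (0, 4, 0, 0, 0); (3, 0, 0, 2, 1))


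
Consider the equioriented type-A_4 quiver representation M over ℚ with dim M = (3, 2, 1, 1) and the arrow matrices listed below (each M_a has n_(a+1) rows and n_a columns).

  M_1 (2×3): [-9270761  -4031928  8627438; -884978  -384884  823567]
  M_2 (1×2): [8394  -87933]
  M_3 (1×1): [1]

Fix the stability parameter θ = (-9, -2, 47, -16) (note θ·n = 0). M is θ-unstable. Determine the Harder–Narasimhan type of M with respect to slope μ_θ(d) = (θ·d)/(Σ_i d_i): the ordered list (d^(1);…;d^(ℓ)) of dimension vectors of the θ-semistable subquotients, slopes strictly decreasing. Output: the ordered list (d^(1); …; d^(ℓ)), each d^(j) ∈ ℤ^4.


Barcode: M ≅ I[1,1], I[1,2], I[1,4]. HN layers by μ_θ (3 steps, strictly decreasing):
  μ^(1)=31/2; μ^(2)=-2; μ^(3)=-9

((0, 0, 1, 1); (0, 2, 0, 0); (3, 0, 0, 0))


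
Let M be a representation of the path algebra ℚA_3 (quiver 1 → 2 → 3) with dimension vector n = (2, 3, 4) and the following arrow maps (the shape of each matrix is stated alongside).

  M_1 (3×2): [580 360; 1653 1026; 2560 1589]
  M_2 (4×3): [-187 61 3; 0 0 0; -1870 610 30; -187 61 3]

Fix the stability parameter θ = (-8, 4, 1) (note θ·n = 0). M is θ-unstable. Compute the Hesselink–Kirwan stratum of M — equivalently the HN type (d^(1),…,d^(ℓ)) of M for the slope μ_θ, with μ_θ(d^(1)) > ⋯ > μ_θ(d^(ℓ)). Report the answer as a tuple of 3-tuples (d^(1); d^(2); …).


Barcode: M ≅ I[1,2], I[1,3], I[2,2], I[3,3]^3. HN layers by μ_θ (4 steps, strictly decreasing):
  μ^(1)=4; μ^(2)=5/2; μ^(3)=1; μ^(4)=-8

((0, 2, 0); (0, 1, 1); (0, 0, 3); (2, 0, 0))


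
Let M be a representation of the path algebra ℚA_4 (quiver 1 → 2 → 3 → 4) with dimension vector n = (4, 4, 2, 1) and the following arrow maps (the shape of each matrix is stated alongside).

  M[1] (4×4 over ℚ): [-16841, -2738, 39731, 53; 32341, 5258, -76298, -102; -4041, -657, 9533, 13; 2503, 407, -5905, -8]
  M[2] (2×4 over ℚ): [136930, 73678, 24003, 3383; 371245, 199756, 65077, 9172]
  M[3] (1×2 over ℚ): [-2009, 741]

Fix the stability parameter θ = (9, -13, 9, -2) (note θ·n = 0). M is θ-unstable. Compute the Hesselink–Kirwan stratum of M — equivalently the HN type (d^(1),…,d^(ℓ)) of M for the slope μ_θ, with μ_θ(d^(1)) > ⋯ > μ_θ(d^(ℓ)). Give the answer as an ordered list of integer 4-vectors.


Interval decomposition of M: I[1,2]^2, I[1,3], I[1,4].
HN type (ℓ=3): μ^(1)=9; μ^(2)=7/2; μ^(3)=-2

((0, 0, 1, 0); (0, 0, 1, 1); (4, 4, 0, 0))


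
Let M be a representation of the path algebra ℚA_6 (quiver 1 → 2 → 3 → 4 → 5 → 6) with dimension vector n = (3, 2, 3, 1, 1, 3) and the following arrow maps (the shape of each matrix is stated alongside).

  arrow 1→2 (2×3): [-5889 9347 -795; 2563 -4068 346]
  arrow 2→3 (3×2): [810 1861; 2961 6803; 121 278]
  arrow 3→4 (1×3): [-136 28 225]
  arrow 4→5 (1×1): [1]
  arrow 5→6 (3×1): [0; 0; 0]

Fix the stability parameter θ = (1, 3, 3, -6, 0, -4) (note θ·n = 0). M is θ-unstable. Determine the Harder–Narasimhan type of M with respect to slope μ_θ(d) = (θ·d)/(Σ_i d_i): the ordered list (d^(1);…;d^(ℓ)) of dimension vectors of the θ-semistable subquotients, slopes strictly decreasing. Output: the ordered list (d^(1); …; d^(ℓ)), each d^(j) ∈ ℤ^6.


Via rank(M_{q-1}∘⋯∘M_p): M ≅ I[1,1], I[1,3], I[1,5], I[3,3], I[6,6]^3.
μ_θ-semistable layers: μ^(1)=3; μ^(2)=1; μ^(3)=1/5; μ^(4)=-4

((0, 1, 2, 0, 0, 0); (2, 0, 0, 0, 0, 0); (1, 1, 1, 1, 1, 0); (0, 0, 0, 0, 0, 3))


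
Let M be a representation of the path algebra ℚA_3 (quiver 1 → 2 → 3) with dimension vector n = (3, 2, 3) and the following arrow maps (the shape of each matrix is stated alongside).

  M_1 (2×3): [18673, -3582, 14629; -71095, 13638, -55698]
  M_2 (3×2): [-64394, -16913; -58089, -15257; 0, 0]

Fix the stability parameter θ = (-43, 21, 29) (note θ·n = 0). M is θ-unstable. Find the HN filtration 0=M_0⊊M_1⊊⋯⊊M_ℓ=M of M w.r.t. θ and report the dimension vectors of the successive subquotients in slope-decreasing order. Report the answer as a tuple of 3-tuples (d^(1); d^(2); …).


Via rank(M_{q-1}∘⋯∘M_p): M ≅ I[1,1], I[1,3]^2, I[3,3].
μ_θ-semistable layers: μ^(1)=29; μ^(2)=21; μ^(3)=-43

((0, 0, 3); (0, 2, 0); (3, 0, 0))


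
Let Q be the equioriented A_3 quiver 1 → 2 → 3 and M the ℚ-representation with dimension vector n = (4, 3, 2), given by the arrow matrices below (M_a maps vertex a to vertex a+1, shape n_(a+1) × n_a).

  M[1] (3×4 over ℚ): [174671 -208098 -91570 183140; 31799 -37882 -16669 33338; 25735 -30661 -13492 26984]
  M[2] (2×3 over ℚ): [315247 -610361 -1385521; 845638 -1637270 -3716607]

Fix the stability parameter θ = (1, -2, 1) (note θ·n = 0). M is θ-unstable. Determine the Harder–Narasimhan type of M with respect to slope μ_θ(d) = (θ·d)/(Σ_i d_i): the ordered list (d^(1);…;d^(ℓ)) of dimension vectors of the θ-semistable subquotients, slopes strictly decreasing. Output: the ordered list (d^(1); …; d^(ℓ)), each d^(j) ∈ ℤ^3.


Barcode: M ≅ I[1,1], I[1,2], I[1,3]^2. HN layers by μ_θ (2 steps, strictly decreasing):
  μ^(1)=1; μ^(2)=-1/2

((1, 0, 2); (3, 3, 0))


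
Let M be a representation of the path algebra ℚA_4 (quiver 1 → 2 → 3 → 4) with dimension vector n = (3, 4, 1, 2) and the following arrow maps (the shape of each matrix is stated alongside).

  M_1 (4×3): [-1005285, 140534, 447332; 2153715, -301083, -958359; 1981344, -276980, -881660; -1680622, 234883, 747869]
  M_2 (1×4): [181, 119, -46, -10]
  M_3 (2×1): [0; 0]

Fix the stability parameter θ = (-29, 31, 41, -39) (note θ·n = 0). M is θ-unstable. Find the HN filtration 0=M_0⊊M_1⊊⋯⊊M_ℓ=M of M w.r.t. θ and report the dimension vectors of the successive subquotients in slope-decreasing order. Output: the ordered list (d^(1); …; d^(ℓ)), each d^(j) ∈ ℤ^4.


Interval decomposition of M: I[1,1], I[1,2], I[1,3], I[2,2]^2, I[4,4]^2.
HN type (ℓ=4): μ^(1)=41; μ^(2)=31; μ^(3)=-29; μ^(4)=-39

((0, 0, 1, 0); (0, 4, 0, 0); (3, 0, 0, 0); (0, 0, 0, 2))


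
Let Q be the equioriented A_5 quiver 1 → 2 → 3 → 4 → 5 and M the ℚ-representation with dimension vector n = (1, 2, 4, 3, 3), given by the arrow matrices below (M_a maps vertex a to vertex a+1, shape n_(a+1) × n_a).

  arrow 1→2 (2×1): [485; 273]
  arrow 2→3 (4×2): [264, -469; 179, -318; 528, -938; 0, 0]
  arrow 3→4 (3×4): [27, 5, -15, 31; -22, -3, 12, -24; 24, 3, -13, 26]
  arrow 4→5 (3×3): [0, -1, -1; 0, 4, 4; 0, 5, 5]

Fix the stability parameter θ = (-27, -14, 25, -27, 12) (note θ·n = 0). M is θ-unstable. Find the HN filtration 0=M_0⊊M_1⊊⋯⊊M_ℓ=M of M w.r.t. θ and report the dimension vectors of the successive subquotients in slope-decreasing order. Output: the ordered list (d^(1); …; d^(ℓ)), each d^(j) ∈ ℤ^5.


Via rank(M_{q-1}∘⋯∘M_p): M ≅ I[1,4], I[2,4], I[3,3], I[3,5], I[5,5]^2.
μ_θ-semistable layers: μ^(1)=25; μ^(2)=12; μ^(3)=-1; μ^(4)=-14; μ^(5)=-27

((0, 0, 1, 0, 0); (0, 0, 0, 0, 3); (0, 0, 3, 3, 0); (0, 2, 0, 0, 0); (1, 0, 0, 0, 0))


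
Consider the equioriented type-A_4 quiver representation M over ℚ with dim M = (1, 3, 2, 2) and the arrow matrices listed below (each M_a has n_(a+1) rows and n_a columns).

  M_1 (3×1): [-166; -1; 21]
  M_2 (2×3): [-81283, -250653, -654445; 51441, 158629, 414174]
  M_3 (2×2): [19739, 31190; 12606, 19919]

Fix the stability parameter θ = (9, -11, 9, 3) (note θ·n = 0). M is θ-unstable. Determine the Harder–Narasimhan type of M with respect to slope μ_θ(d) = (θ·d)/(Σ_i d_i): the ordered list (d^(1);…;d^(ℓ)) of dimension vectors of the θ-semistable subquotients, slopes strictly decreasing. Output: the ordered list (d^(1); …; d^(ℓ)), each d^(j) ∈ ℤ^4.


Interval decomposition of M: I[1,4], I[2,2], I[2,4].
HN type (ℓ=3): μ^(1)=6; μ^(2)=-1; μ^(3)=-11

((0, 0, 2, 2); (1, 1, 0, 0); (0, 2, 0, 0))


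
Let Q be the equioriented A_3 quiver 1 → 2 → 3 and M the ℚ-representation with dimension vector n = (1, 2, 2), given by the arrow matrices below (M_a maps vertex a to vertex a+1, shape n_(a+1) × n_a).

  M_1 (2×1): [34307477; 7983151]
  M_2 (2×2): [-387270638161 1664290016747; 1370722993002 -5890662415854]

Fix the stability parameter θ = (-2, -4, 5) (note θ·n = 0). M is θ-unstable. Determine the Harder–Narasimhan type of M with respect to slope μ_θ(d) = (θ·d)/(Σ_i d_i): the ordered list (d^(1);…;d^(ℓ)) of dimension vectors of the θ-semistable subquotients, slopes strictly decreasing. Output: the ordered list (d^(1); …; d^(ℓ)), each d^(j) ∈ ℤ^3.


Via rank(M_{q-1}∘⋯∘M_p): M ≅ I[1,2], I[2,3], I[3,3].
μ_θ-semistable layers: μ^(1)=5; μ^(2)=-3; μ^(3)=-4

((0, 0, 2); (1, 1, 0); (0, 1, 0))


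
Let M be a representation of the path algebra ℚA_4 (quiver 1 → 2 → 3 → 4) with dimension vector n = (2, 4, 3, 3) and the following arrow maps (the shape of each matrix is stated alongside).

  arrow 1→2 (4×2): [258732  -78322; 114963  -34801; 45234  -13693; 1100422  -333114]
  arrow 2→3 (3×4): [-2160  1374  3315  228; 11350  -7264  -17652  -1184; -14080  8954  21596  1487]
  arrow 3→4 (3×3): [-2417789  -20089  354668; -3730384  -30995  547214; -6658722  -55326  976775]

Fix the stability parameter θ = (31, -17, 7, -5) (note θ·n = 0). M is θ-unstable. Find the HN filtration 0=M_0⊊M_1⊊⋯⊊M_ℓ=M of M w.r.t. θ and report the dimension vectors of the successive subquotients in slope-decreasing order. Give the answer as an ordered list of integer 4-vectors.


Barcode: M ≅ I[1,2], I[1,4], I[2,4]^2. HN layers by μ_θ (4 steps, strictly decreasing):
  μ^(1)=7; μ^(2)=4; μ^(3)=1; μ^(4)=-17

((1, 1, 0, 0); (1, 1, 1, 1); (0, 0, 2, 2); (0, 2, 0, 0))


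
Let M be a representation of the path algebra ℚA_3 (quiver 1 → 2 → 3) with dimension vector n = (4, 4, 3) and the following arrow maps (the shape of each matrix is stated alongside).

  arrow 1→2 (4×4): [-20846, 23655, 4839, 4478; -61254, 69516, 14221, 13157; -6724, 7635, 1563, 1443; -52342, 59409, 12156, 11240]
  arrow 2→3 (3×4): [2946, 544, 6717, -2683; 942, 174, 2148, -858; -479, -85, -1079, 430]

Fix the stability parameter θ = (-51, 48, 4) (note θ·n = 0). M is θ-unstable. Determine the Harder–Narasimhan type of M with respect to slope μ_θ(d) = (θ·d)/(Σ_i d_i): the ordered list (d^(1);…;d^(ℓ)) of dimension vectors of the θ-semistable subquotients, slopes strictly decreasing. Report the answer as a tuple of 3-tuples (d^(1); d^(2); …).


Interval decomposition of M: I[1,1], I[1,2], I[1,3]^2, I[2,2], I[3,3].
HN type (ℓ=4): μ^(1)=48; μ^(2)=26; μ^(3)=4; μ^(4)=-51

((0, 2, 0); (0, 2, 2); (0, 0, 1); (4, 0, 0))


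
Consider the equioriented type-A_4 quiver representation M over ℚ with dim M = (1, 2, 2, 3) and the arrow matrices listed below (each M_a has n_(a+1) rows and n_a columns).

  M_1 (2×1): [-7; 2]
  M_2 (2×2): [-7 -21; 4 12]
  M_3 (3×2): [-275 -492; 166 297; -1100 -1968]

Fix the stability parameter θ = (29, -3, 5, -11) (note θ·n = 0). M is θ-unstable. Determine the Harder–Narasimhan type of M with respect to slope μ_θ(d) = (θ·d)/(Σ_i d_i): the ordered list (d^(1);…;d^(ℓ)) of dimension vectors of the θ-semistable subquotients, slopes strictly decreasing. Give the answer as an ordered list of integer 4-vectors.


Via rank(M_{q-1}∘⋯∘M_p): M ≅ I[1,4], I[2,2], I[3,4], I[4,4].
μ_θ-semistable layers: μ^(1)=5; μ^(2)=-3; μ^(3)=-11

((1, 1, 1, 1); (0, 1, 1, 1); (0, 0, 0, 1))


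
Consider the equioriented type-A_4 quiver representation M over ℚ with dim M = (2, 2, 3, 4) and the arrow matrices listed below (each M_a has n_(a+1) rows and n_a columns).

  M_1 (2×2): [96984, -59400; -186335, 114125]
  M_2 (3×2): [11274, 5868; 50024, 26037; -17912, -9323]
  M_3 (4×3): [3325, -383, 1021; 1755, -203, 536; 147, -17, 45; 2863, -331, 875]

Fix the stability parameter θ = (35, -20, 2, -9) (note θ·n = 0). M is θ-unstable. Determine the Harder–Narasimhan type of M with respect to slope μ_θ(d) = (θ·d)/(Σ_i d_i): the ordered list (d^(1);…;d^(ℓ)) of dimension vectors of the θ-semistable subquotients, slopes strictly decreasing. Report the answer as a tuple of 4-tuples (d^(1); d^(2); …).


Via rank(M_{q-1}∘⋯∘M_p): M ≅ I[1,1], I[1,4], I[2,4], I[3,4], I[4,4].
μ_θ-semistable layers: μ^(1)=35; μ^(2)=2; μ^(3)=-7/2; μ^(4)=-9; μ^(5)=-20

((1, 0, 0, 0); (1, 1, 1, 1); (0, 0, 2, 2); (0, 0, 0, 1); (0, 1, 0, 0))


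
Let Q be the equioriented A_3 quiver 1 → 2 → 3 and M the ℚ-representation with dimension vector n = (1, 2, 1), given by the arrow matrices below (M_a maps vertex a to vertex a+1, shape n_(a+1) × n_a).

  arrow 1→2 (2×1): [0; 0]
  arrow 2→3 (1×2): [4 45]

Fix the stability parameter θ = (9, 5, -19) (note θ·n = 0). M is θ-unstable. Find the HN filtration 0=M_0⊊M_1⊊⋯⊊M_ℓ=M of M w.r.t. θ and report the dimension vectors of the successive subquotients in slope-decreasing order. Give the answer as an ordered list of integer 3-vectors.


Interval decomposition of M: I[1,1], I[2,2], I[2,3].
HN type (ℓ=3): μ^(1)=9; μ^(2)=5; μ^(3)=-7

((1, 0, 0); (0, 1, 0); (0, 1, 1))


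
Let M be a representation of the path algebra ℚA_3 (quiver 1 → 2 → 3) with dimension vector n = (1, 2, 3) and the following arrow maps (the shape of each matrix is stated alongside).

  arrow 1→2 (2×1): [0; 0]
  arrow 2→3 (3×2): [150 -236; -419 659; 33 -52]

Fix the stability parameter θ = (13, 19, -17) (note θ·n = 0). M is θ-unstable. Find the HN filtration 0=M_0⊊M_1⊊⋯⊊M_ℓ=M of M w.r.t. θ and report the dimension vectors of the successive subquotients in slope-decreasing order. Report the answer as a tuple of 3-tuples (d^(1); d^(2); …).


Interval decomposition of M: I[1,1], I[2,3]^2, I[3,3].
HN type (ℓ=3): μ^(1)=13; μ^(2)=1; μ^(3)=-17

((1, 0, 0); (0, 2, 2); (0, 0, 1))


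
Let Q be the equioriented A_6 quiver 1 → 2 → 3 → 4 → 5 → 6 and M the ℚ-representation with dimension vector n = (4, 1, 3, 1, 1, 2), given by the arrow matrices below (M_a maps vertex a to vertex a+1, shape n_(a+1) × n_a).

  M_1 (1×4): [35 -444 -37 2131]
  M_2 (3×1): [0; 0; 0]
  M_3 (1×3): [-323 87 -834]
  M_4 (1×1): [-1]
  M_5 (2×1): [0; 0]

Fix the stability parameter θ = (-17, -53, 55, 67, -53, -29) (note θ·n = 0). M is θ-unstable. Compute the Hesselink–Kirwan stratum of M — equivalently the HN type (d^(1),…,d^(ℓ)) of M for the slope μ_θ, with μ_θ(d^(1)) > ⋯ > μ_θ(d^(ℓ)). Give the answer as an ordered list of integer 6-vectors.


Interval decomposition of M: I[1,1]^3, I[1,2], I[3,3]^2, I[3,5], I[6,6]^2.
HN type (ℓ=5): μ^(1)=55; μ^(2)=23; μ^(3)=-17; μ^(4)=-29; μ^(5)=-35

((0, 0, 2, 0, 0, 0); (0, 0, 1, 1, 1, 0); (3, 0, 0, 0, 0, 0); (0, 0, 0, 0, 0, 2); (1, 1, 0, 0, 0, 0))
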